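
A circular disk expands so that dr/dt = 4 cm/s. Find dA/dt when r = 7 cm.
56π cm²/s

A = πr²
dA/dt = 2πr · dr/dt = 2π(7)(4) = 56π cm²/s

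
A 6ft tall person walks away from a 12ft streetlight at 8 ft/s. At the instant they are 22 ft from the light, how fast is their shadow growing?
8 ft/s

By similar triangles: 12/(x+s) = 6/s
Solving: s = 6x/6
ds/dt = 6/6 · dx/dt = 1 · 8 = 8 ft/s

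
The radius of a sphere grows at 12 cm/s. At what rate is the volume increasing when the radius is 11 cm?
5808π cm³/s

V = (4/3)πr³
dV/dt = dV/dr · dr/dt = 4πr² · 12
At r = 11: dV/dt = 5808π cm³/s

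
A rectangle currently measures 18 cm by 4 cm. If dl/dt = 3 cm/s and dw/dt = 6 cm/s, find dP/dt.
18 cm/s

P = 2(l + w)
dP/dt = 2(dl/dt + dw/dt) = 2(3 + 6) = 18 cm/s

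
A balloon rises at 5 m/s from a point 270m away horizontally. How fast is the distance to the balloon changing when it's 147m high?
245√10501/10501 ≈ 2.391 m/s

z² = 270² + y²
z = √(270² + 147²) = 3√10501
dz/dt = y/z · dy/dt = 147/(3√10501) · 5 = 245√10501/10501 ≈ 2.391 m/s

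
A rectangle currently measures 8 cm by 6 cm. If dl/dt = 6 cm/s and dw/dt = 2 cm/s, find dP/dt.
16 cm/s

P = 2(l + w)
dP/dt = 2(dl/dt + dw/dt) = 2(6 + 2) = 16 cm/s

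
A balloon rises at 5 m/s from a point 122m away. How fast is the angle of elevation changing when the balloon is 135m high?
0.018424 rad/s

tan(θ) = y/122
sec²(θ) · dθ/dt = (1/122) · dy/dt
dθ/dt = cos²(θ)/122 · 5 = 122/(122² + 135²) · 5
dθ/dt = 0.018424 rad/s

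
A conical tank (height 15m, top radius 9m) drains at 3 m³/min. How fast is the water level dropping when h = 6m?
25/(108π) ≈ 0.07368 m/min

r/h = 9/15, so r = (3/5)h
V = (1/3)πr²h = (1/3)π((3/5)h)²h = (3/25)πh³
dV/dh = (9/25)πh²
dh/dt = (dV/dt)/(dV/dh) = -3/((9/25)π·6²) = -25/(108π) m/min
The level is dropping at 25/(108π) ≈ 0.07368 m/min.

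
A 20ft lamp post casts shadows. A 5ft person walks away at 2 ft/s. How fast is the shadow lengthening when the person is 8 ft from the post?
2/3 ft/s

By similar triangles: 20/(x+s) = 5/s
Solving: s = 5x/15
ds/dt = 5/15 · dx/dt = 1/3 · 2 = 2/3 ft/s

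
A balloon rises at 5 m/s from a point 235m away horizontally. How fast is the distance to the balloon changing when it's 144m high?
720√75961/75961 ≈ 2.612 m/s

z² = 235² + y²
z = √(235² + 144²) = √75961
dz/dt = y/z · dy/dt = 144/√75961 · 5 = 720√75961/75961 ≈ 2.612 m/s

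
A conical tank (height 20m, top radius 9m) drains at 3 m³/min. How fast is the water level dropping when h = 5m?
16/(27π) ≈ 0.1886 m/min

r/h = 9/20, so r = (9/20)h
V = (1/3)πr²h = (1/3)π((9/20)h)²h = (27/400)πh³
dV/dh = (81/400)πh²
dh/dt = (dV/dt)/(dV/dh) = -3/((81/400)π·5²) = -16/(27π) m/min
The level is dropping at 16/(27π) ≈ 0.1886 m/min.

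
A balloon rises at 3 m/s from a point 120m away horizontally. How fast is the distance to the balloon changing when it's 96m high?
12√41/41 ≈ 1.874 m/s

z² = 120² + y²
z = √(120² + 96²) = 24√41
dz/dt = y/z · dy/dt = 96/(24√41) · 3 = 12√41/41 ≈ 1.874 m/s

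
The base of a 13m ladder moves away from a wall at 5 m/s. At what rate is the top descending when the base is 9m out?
45√22/44 ≈ 4.797 m/s

x² + y² = 13²
2x·dx/dt + 2y·dy/dt = 0
dy/dt = -x/y · dx/dt = -9/(2√22) · 5 = -45√22/44 m/s
The top is descending at 45√22/44 ≈ 4.797 m/s.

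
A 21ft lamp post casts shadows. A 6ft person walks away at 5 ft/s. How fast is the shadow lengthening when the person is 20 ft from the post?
2 ft/s

By similar triangles: 21/(x+s) = 6/s
Solving: s = 6x/15
ds/dt = 6/15 · dx/dt = 2/5 · 5 = 2 ft/s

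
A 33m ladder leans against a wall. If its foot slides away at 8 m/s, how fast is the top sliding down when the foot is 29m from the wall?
58√62/31 ≈ 14.73 m/s

x² + y² = 33²
2x·dx/dt + 2y·dy/dt = 0
dy/dt = -x/y · dx/dt = -29/(2√62) · 8 = -58√62/31 m/s
The top is descending at 58√62/31 ≈ 14.73 m/s.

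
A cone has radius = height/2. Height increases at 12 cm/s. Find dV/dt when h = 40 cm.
4800π cm³/s

V = (1/3)π(h/2)²h = πh³/12
dV/dt = πh²/4 · 12
At h = 40: dV/dt = 4800π cm³/s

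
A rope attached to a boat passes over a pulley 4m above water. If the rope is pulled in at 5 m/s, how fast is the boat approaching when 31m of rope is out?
31√105/63 ≈ 5.042 m/s

rope² = x² + 4²
x = √(31² - 4²) = 3√105
dx/dt = (rope/x) · d(rope)/dt = (31/(3√105)) · (-5) = -31√105/63 m/s
The boat approaches at 31√105/63 ≈ 5.042 m/s.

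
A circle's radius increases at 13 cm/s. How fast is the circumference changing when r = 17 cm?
26π cm/s

C = 2πr
dC/dt = 2π · dr/dt = 2π · 13 = 26π cm/s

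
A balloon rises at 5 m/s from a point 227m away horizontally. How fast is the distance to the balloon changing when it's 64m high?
64√89/445 ≈ 1.357 m/s

z² = 227² + y²
z = √(227² + 64²) = 25√89
dz/dt = y/z · dy/dt = 64/(25√89) · 5 = 64√89/445 ≈ 1.357 m/s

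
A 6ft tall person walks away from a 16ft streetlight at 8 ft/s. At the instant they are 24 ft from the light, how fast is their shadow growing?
24/5 ft/s

By similar triangles: 16/(x+s) = 6/s
Solving: s = 6x/10
ds/dt = 6/10 · dx/dt = 3/5 · 8 = 24/5 ft/s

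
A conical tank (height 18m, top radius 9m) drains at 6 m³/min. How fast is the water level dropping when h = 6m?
2/(3π) ≈ 0.2122 m/min

r/h = 9/18, so r = (1/2)h
V = (1/3)πr²h = (1/3)π((1/2)h)²h = (1/12)πh³
dV/dh = (1/4)πh²
dh/dt = (dV/dt)/(dV/dh) = -6/((1/4)π·6²) = -2/(3π) m/min
The level is dropping at 2/(3π) ≈ 0.2122 m/min.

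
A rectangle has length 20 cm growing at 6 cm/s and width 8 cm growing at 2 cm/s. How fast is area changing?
88 cm²/s

A = lw
dA/dt = w·dl/dt + l·dw/dt = 8·6 + 20·2 = 88 cm²/s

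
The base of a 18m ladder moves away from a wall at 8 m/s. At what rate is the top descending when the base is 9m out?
8√3/3 ≈ 4.619 m/s

x² + y² = 18²
2x·dx/dt + 2y·dy/dt = 0
dy/dt = -x/y · dx/dt = -9/(9√3) · 8 = -8√3/3 m/s
The top is descending at 8√3/3 ≈ 4.619 m/s.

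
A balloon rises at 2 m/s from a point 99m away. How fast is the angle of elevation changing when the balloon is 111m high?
0.00895 rad/s

tan(θ) = y/99
sec²(θ) · dθ/dt = (1/99) · dy/dt
dθ/dt = cos²(θ)/99 · 2 = 99/(99² + 111²) · 2
dθ/dt = 0.00895 rad/s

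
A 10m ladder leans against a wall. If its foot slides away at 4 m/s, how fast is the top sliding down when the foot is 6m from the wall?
3 m/s

x² + y² = 10²
2x·dx/dt + 2y·dy/dt = 0
dy/dt = -x/y · dx/dt = -6/8 · 4 = -3 m/s
The top is descending at 3 m/s.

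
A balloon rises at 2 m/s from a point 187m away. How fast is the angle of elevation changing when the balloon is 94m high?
0.008538 rad/s

tan(θ) = y/187
sec²(θ) · dθ/dt = (1/187) · dy/dt
dθ/dt = cos²(θ)/187 · 2 = 187/(187² + 94²) · 2
dθ/dt = 0.008538 rad/s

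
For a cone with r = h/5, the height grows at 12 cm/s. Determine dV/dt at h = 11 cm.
1452π/25 cm³/s

V = (1/3)π(h/5)²h = πh³/75
dV/dt = πh²/25 · 12
At h = 11: dV/dt = 1452π/25 cm³/s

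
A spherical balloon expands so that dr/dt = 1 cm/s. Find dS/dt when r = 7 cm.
56π cm²/s

S = 4πr²
dS/dt = dS/dr · dr/dt = 8πr · 1
At r = 7: dS/dt = 56π cm²/s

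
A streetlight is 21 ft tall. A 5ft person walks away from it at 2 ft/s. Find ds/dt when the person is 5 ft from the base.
5/8 ft/s

By similar triangles: 21/(x+s) = 5/s
Solving: s = 5x/16
ds/dt = 5/16 · dx/dt = 5/16 · 2 = 5/8 ft/s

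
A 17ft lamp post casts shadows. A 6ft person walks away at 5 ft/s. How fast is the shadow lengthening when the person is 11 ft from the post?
30/11 ft/s

By similar triangles: 17/(x+s) = 6/s
Solving: s = 6x/11
ds/dt = 6/11 · dx/dt = 6/11 · 5 = 30/11 ft/s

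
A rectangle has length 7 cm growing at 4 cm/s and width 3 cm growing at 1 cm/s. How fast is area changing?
19 cm²/s

A = lw
dA/dt = w·dl/dt + l·dw/dt = 3·4 + 7·1 = 19 cm²/s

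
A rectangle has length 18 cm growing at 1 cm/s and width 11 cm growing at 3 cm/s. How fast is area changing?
65 cm²/s

A = lw
dA/dt = w·dl/dt + l·dw/dt = 11·1 + 18·3 = 65 cm²/s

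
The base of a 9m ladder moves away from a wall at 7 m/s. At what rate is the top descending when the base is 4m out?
28√65/65 ≈ 3.473 m/s

x² + y² = 9²
2x·dx/dt + 2y·dy/dt = 0
dy/dt = -x/y · dx/dt = -4/√65 · 7 = -28√65/65 m/s
The top is descending at 28√65/65 ≈ 3.473 m/s.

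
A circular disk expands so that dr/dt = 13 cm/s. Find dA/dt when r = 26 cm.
676π cm²/s

A = πr²
dA/dt = 2πr · dr/dt = 2π(26)(13) = 676π cm²/s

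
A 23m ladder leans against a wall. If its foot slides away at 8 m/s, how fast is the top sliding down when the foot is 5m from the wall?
10√14/21 ≈ 1.782 m/s

x² + y² = 23²
2x·dx/dt + 2y·dy/dt = 0
dy/dt = -x/y · dx/dt = -5/(6√14) · 8 = -10√14/21 m/s
The top is descending at 10√14/21 ≈ 1.782 m/s.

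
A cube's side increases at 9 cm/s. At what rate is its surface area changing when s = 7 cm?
756 cm²/s

A = 6s²
dA/dt = 12s · ds/dt = 12·7·9 = 756 cm²/s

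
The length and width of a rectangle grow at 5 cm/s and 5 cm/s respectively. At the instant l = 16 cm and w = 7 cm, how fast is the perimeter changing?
20 cm/s

P = 2(l + w)
dP/dt = 2(dl/dt + dw/dt) = 2(5 + 5) = 20 cm/s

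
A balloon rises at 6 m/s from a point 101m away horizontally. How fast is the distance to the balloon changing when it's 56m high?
336√13337/13337 ≈ 2.909 m/s

z² = 101² + y²
z = √(101² + 56²) = √13337
dz/dt = y/z · dy/dt = 56/√13337 · 6 = 336√13337/13337 ≈ 2.909 m/s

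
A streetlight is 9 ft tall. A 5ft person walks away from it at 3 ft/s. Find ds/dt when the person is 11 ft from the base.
15/4 ft/s

By similar triangles: 9/(x+s) = 5/s
Solving: s = 5x/4
ds/dt = 5/4 · dx/dt = 5/4 · 3 = 15/4 ft/s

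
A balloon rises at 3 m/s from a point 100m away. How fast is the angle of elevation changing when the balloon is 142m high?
0.009946 rad/s

tan(θ) = y/100
sec²(θ) · dθ/dt = (1/100) · dy/dt
dθ/dt = cos²(θ)/100 · 3 = 100/(100² + 142²) · 3
dθ/dt = 0.009946 rad/s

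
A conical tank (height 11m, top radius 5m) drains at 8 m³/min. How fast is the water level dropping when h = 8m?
121/(200π) ≈ 0.1926 m/min

r/h = 5/11, so r = (5/11)h
V = (1/3)πr²h = (1/3)π((5/11)h)²h = (25/363)πh³
dV/dh = (25/121)πh²
dh/dt = (dV/dt)/(dV/dh) = -8/((25/121)π·8²) = -121/(200π) m/min
The level is dropping at 121/(200π) ≈ 0.1926 m/min.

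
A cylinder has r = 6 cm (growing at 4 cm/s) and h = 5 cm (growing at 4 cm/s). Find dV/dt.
384π cm³/s

V = πr²h
dV/dt = 2πrh·dr/dt + πr²·dh/dt
= 2π(6)(5)(4) + π(6)²(4)
= 384π cm³/s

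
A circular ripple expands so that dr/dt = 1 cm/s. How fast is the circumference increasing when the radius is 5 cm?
2π cm/s

C = 2πr
dC/dt = 2π · dr/dt = 2π · 1 = 2π cm/s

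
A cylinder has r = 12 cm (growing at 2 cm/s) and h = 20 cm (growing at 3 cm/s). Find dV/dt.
1392π cm³/s

V = πr²h
dV/dt = 2πrh·dr/dt + πr²·dh/dt
= 2π(12)(20)(2) + π(12)²(3)
= 1392π cm³/s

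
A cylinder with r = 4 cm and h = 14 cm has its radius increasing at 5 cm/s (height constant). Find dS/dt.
220π cm²/s

S = 2πrh + 2πr² (lateral + bases)
dS/dt = (2πh + 4πr)·dr/dt = (2π·14 + 4π·4)·5
= 220π cm²/s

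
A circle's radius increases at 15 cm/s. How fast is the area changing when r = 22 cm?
660π cm²/s

A = πr²
dA/dt = 2πr · dr/dt = 2π(22)(15) = 660π cm²/s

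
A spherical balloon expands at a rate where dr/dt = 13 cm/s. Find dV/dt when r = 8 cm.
3328π cm³/s

V = (4/3)πr³
dV/dt = dV/dr · dr/dt = 4πr² · 13
At r = 8: dV/dt = 3328π cm³/s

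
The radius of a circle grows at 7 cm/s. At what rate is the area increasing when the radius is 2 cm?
28π cm²/s

A = πr²
dA/dt = 2πr · dr/dt = 2π(2)(7) = 28π cm²/s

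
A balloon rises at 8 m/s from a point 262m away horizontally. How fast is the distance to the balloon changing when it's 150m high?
300√22786/11393 ≈ 3.975 m/s

z² = 262² + y²
z = √(262² + 150²) = 2√22786
dz/dt = y/z · dy/dt = 150/(2√22786) · 8 = 300√22786/11393 ≈ 3.975 m/s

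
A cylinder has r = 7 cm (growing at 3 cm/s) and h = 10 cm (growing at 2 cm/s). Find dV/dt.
518π cm³/s

V = πr²h
dV/dt = 2πrh·dr/dt + πr²·dh/dt
= 2π(7)(10)(3) + π(7)²(2)
= 518π cm³/s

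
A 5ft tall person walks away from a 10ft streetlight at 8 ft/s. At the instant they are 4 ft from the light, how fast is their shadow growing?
8 ft/s

By similar triangles: 10/(x+s) = 5/s
Solving: s = 5x/5
ds/dt = 5/5 · dx/dt = 1 · 8 = 8 ft/s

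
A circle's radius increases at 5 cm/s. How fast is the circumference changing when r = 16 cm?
10π cm/s

C = 2πr
dC/dt = 2π · dr/dt = 2π · 5 = 10π cm/s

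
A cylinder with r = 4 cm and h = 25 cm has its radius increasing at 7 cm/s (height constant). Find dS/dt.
462π cm²/s

S = 2πrh + 2πr² (lateral + bases)
dS/dt = (2πh + 4πr)·dr/dt = (2π·25 + 4π·4)·7
= 462π cm²/s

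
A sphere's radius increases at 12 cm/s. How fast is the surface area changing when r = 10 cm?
960π cm²/s

S = 4πr²
dS/dt = dS/dr · dr/dt = 8πr · 12
At r = 10: dS/dt = 960π cm²/s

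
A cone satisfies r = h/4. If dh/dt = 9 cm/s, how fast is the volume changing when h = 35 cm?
11025π/16 cm³/s

V = (1/3)π(h/4)²h = πh³/48
dV/dt = πh²/16 · 9
At h = 35: dV/dt = 11025π/16 cm³/s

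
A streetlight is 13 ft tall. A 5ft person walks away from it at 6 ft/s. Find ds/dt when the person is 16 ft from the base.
15/4 ft/s

By similar triangles: 13/(x+s) = 5/s
Solving: s = 5x/8
ds/dt = 5/8 · dx/dt = 5/8 · 6 = 15/4 ft/s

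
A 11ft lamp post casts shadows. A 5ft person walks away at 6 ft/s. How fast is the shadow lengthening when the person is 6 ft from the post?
5 ft/s

By similar triangles: 11/(x+s) = 5/s
Solving: s = 5x/6
ds/dt = 5/6 · dx/dt = 5/6 · 6 = 5 ft/s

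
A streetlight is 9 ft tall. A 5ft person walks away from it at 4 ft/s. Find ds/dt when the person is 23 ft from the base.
5 ft/s

By similar triangles: 9/(x+s) = 5/s
Solving: s = 5x/4
ds/dt = 5/4 · dx/dt = 5/4 · 4 = 5 ft/s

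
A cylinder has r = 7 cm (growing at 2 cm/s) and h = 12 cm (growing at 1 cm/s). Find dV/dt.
385π cm³/s

V = πr²h
dV/dt = 2πrh·dr/dt + πr²·dh/dt
= 2π(7)(12)(2) + π(7)²(1)
= 385π cm³/s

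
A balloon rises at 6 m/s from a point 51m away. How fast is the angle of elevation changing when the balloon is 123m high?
0.017259 rad/s

tan(θ) = y/51
sec²(θ) · dθ/dt = (1/51) · dy/dt
dθ/dt = cos²(θ)/51 · 6 = 51/(51² + 123²) · 6
dθ/dt = 0.017259 rad/s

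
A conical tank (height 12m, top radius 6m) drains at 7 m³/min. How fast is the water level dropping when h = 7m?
4/(7π) ≈ 0.1819 m/min

r/h = 6/12, so r = (1/2)h
V = (1/3)πr²h = (1/3)π((1/2)h)²h = (1/12)πh³
dV/dh = (1/4)πh²
dh/dt = (dV/dt)/(dV/dh) = -7/((1/4)π·7²) = -4/(7π) m/min
The level is dropping at 4/(7π) ≈ 0.1819 m/min.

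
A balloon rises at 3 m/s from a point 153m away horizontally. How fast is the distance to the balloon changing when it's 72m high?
24√353/353 ≈ 1.277 m/s

z² = 153² + y²
z = √(153² + 72²) = 9√353
dz/dt = y/z · dy/dt = 72/(9√353) · 3 = 24√353/353 ≈ 1.277 m/s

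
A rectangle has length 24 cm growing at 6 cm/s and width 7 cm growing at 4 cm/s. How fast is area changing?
138 cm²/s

A = lw
dA/dt = w·dl/dt + l·dw/dt = 7·6 + 24·4 = 138 cm²/s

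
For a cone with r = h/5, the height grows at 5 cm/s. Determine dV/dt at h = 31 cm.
961π/5 cm³/s

V = (1/3)π(h/5)²h = πh³/75
dV/dt = πh²/25 · 5
At h = 31: dV/dt = 961π/5 cm³/s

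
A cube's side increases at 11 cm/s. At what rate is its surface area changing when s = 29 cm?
3828 cm²/s

A = 6s²
dA/dt = 12s · ds/dt = 12·29·11 = 3828 cm²/s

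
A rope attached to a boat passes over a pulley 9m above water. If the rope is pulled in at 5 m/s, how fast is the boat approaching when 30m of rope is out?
50√91/91 ≈ 5.241 m/s

rope² = x² + 9²
x = √(30² - 9²) = 3√91
dx/dt = (rope/x) · d(rope)/dt = (30/(3√91)) · (-5) = -50√91/91 m/s
The boat approaches at 50√91/91 ≈ 5.241 m/s.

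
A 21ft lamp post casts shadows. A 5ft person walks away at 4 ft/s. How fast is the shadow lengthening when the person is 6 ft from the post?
5/4 ft/s

By similar triangles: 21/(x+s) = 5/s
Solving: s = 5x/16
ds/dt = 5/16 · dx/dt = 5/16 · 4 = 5/4 ft/s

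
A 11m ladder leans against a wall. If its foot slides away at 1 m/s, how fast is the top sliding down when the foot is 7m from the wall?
7√2/12 ≈ 0.825 m/s

x² + y² = 11²
2x·dx/dt + 2y·dy/dt = 0
dy/dt = -x/y · dx/dt = -7/(6√2) · 1 = -7√2/12 m/s
The top is descending at 7√2/12 ≈ 0.825 m/s.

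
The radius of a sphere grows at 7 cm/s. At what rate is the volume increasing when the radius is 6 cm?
1008π cm³/s

V = (4/3)πr³
dV/dt = dV/dr · dr/dt = 4πr² · 7
At r = 6: dV/dt = 1008π cm³/s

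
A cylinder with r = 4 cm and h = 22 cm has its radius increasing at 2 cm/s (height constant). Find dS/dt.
120π cm²/s

S = 2πrh + 2πr² (lateral + bases)
dS/dt = (2πh + 4πr)·dr/dt = (2π·22 + 4π·4)·2
= 120π cm²/s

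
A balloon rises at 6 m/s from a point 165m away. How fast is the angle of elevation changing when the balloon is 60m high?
0.032117 rad/s

tan(θ) = y/165
sec²(θ) · dθ/dt = (1/165) · dy/dt
dθ/dt = cos²(θ)/165 · 6 = 165/(165² + 60²) · 6
dθ/dt = 0.032117 rad/s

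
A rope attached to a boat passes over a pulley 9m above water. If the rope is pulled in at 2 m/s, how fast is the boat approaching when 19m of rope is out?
19√70/70 ≈ 2.271 m/s

rope² = x² + 9²
x = √(19² - 9²) = 2√70
dx/dt = (rope/x) · d(rope)/dt = (19/(2√70)) · (-2) = -19√70/70 m/s
The boat approaches at 19√70/70 ≈ 2.271 m/s.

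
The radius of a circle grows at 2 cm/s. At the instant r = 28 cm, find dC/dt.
4π cm/s

C = 2πr
dC/dt = 2π · dr/dt = 2π · 2 = 4π cm/s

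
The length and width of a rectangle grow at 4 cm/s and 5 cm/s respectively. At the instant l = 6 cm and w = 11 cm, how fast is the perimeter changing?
18 cm/s

P = 2(l + w)
dP/dt = 2(dl/dt + dw/dt) = 2(4 + 5) = 18 cm/s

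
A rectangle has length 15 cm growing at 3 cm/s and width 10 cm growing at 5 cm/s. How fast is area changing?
105 cm²/s

A = lw
dA/dt = w·dl/dt + l·dw/dt = 10·3 + 15·5 = 105 cm²/s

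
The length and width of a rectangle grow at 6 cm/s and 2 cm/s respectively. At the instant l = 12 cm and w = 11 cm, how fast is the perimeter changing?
16 cm/s

P = 2(l + w)
dP/dt = 2(dl/dt + dw/dt) = 2(6 + 2) = 16 cm/s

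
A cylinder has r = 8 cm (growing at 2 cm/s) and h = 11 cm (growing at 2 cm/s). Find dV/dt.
480π cm³/s

V = πr²h
dV/dt = 2πrh·dr/dt + πr²·dh/dt
= 2π(8)(11)(2) + π(8)²(2)
= 480π cm³/s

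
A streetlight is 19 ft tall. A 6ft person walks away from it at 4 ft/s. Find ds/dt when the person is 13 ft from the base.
24/13 ft/s

By similar triangles: 19/(x+s) = 6/s
Solving: s = 6x/13
ds/dt = 6/13 · dx/dt = 6/13 · 4 = 24/13 ft/s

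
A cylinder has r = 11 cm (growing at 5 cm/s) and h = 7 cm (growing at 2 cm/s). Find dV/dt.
1012π cm³/s

V = πr²h
dV/dt = 2πrh·dr/dt + πr²·dh/dt
= 2π(11)(7)(5) + π(11)²(2)
= 1012π cm³/s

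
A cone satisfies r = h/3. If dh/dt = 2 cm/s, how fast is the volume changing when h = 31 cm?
1922π/9 cm³/s

V = (1/3)π(h/3)²h = πh³/27
dV/dt = πh²/9 · 2
At h = 31: dV/dt = 1922π/9 cm³/s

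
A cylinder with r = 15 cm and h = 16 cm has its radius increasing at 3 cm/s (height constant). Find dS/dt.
276π cm²/s

S = 2πrh + 2πr² (lateral + bases)
dS/dt = (2πh + 4πr)·dr/dt = (2π·16 + 4π·15)·3
= 276π cm²/s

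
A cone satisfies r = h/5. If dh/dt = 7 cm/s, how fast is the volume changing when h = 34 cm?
8092π/25 cm³/s

V = (1/3)π(h/5)²h = πh³/75
dV/dt = πh²/25 · 7
At h = 34: dV/dt = 8092π/25 cm³/s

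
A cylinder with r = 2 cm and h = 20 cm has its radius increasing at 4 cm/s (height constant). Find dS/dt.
192π cm²/s

S = 2πrh + 2πr² (lateral + bases)
dS/dt = (2πh + 4πr)·dr/dt = (2π·20 + 4π·2)·4
= 192π cm²/s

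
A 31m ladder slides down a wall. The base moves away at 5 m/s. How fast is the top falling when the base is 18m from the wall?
90√13/91 ≈ 3.566 m/s

x² + y² = 31²
2x·dx/dt + 2y·dy/dt = 0
dy/dt = -x/y · dx/dt = -18/(7√13) · 5 = -90√13/91 m/s
The top is descending at 90√13/91 ≈ 3.566 m/s.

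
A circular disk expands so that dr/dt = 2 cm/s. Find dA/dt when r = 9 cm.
36π cm²/s

A = πr²
dA/dt = 2πr · dr/dt = 2π(9)(2) = 36π cm²/s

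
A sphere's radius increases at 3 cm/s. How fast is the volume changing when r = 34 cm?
13872π cm³/s

V = (4/3)πr³
dV/dt = dV/dr · dr/dt = 4πr² · 3
At r = 34: dV/dt = 13872π cm³/s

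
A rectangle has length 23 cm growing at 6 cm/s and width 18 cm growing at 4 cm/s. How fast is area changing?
200 cm²/s

A = lw
dA/dt = w·dl/dt + l·dw/dt = 18·6 + 23·4 = 200 cm²/s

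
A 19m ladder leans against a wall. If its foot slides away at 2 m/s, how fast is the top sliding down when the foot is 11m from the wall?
11√15/30 ≈ 1.42 m/s

x² + y² = 19²
2x·dx/dt + 2y·dy/dt = 0
dy/dt = -x/y · dx/dt = -11/(4√15) · 2 = -11√15/30 m/s
The top is descending at 11√15/30 ≈ 1.42 m/s.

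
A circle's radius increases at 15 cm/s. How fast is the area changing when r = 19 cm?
570π cm²/s

A = πr²
dA/dt = 2πr · dr/dt = 2π(19)(15) = 570π cm²/s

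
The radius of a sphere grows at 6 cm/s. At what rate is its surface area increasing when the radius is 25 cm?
1200π cm²/s

S = 4πr²
dS/dt = dS/dr · dr/dt = 8πr · 6
At r = 25: dS/dt = 1200π cm²/s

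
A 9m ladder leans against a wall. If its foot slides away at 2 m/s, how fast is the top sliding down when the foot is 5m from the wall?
5√14/14 ≈ 1.336 m/s

x² + y² = 9²
2x·dx/dt + 2y·dy/dt = 0
dy/dt = -x/y · dx/dt = -5/(2√14) · 2 = -5√14/14 m/s
The top is descending at 5√14/14 ≈ 1.336 m/s.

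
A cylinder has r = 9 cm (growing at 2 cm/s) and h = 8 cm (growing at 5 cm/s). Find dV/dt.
693π cm³/s

V = πr²h
dV/dt = 2πrh·dr/dt + πr²·dh/dt
= 2π(9)(8)(2) + π(9)²(5)
= 693π cm³/s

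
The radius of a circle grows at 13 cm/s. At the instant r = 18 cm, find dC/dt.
26π cm/s

C = 2πr
dC/dt = 2π · dr/dt = 2π · 13 = 26π cm/s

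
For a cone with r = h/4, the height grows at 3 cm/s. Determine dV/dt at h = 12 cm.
27π cm³/s

V = (1/3)π(h/4)²h = πh³/48
dV/dt = πh²/16 · 3
At h = 12: dV/dt = 27π cm³/s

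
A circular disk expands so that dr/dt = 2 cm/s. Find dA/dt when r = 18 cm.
72π cm²/s

A = πr²
dA/dt = 2πr · dr/dt = 2π(18)(2) = 72π cm²/s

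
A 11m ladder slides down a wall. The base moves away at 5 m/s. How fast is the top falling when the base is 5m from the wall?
25√6/24 ≈ 2.552 m/s

x² + y² = 11²
2x·dx/dt + 2y·dy/dt = 0
dy/dt = -x/y · dx/dt = -5/(4√6) · 5 = -25√6/24 m/s
The top is descending at 25√6/24 ≈ 2.552 m/s.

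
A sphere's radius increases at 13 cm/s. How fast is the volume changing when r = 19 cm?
18772π cm³/s

V = (4/3)πr³
dV/dt = dV/dr · dr/dt = 4πr² · 13
At r = 19: dV/dt = 18772π cm³/s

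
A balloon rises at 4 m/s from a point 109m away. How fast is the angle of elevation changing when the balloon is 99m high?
0.020109 rad/s

tan(θ) = y/109
sec²(θ) · dθ/dt = (1/109) · dy/dt
dθ/dt = cos²(θ)/109 · 4 = 109/(109² + 99²) · 4
dθ/dt = 0.020109 rad/s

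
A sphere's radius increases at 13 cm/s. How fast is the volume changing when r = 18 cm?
16848π cm³/s

V = (4/3)πr³
dV/dt = dV/dr · dr/dt = 4πr² · 13
At r = 18: dV/dt = 16848π cm³/s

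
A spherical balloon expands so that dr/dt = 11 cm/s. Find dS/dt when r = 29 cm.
2552π cm²/s

S = 4πr²
dS/dt = dS/dr · dr/dt = 8πr · 11
At r = 29: dS/dt = 2552π cm²/s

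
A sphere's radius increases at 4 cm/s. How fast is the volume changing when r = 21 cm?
7056π cm³/s

V = (4/3)πr³
dV/dt = dV/dr · dr/dt = 4πr² · 4
At r = 21: dV/dt = 7056π cm³/s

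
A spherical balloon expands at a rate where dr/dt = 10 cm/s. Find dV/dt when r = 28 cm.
31360π cm³/s

V = (4/3)πr³
dV/dt = dV/dr · dr/dt = 4πr² · 10
At r = 28: dV/dt = 31360π cm³/s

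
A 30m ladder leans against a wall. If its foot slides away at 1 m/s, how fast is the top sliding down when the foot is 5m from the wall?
√35/35 ≈ 0.169 m/s

x² + y² = 30²
2x·dx/dt + 2y·dy/dt = 0
dy/dt = -x/y · dx/dt = -5/(5√35) · 1 = -√35/35 m/s
The top is descending at √35/35 ≈ 0.169 m/s.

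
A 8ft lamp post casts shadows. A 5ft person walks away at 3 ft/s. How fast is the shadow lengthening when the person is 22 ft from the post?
5 ft/s

By similar triangles: 8/(x+s) = 5/s
Solving: s = 5x/3
ds/dt = 5/3 · dx/dt = 5/3 · 3 = 5 ft/s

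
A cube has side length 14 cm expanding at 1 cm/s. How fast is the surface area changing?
168 cm²/s

A = 6s²
dA/dt = 12s · ds/dt = 12·14·1 = 168 cm²/s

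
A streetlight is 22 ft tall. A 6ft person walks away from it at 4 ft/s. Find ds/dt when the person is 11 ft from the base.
3/2 ft/s

By similar triangles: 22/(x+s) = 6/s
Solving: s = 6x/16
ds/dt = 6/16 · dx/dt = 3/8 · 4 = 3/2 ft/s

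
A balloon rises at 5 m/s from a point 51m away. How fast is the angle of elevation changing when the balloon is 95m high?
0.021934 rad/s

tan(θ) = y/51
sec²(θ) · dθ/dt = (1/51) · dy/dt
dθ/dt = cos²(θ)/51 · 5 = 51/(51² + 95²) · 5
dθ/dt = 0.021934 rad/s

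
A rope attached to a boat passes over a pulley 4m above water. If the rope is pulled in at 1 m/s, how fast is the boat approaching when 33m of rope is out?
33√1073/1073 ≈ 1.007 m/s

rope² = x² + 4²
x = √(33² - 4²) = √1073
dx/dt = (rope/x) · d(rope)/dt = (33/√1073) · (-1) = -33√1073/1073 m/s
The boat approaches at 33√1073/1073 ≈ 1.007 m/s.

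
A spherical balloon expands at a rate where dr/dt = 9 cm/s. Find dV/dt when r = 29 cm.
30276π cm³/s

V = (4/3)πr³
dV/dt = dV/dr · dr/dt = 4πr² · 9
At r = 29: dV/dt = 30276π cm³/s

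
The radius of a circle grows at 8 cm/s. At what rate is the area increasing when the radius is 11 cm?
176π cm²/s

A = πr²
dA/dt = 2πr · dr/dt = 2π(11)(8) = 176π cm²/s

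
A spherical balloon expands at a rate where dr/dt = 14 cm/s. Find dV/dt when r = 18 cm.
18144π cm³/s

V = (4/3)πr³
dV/dt = dV/dr · dr/dt = 4πr² · 14
At r = 18: dV/dt = 18144π cm³/s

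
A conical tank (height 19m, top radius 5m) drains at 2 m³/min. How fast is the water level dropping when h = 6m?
361/(450π) ≈ 0.2554 m/min

r/h = 5/19, so r = (5/19)h
V = (1/3)πr²h = (1/3)π((5/19)h)²h = (25/1083)πh³
dV/dh = (25/361)πh²
dh/dt = (dV/dt)/(dV/dh) = -2/((25/361)π·6²) = -361/(450π) m/min
The level is dropping at 361/(450π) ≈ 0.2554 m/min.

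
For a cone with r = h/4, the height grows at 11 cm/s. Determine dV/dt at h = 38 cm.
3971π/4 cm³/s

V = (1/3)π(h/4)²h = πh³/48
dV/dt = πh²/16 · 11
At h = 38: dV/dt = 3971π/4 cm³/s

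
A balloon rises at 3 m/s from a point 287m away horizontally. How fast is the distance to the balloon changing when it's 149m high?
447√104570/104570 ≈ 1.382 m/s

z² = 287² + y²
z = √(287² + 149²) = √104570
dz/dt = y/z · dy/dt = 149/√104570 · 3 = 447√104570/104570 ≈ 1.382 m/s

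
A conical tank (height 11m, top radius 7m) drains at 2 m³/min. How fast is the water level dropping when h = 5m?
242/(1225π) ≈ 0.06288 m/min

r/h = 7/11, so r = (7/11)h
V = (1/3)πr²h = (1/3)π((7/11)h)²h = (49/363)πh³
dV/dh = (49/121)πh²
dh/dt = (dV/dt)/(dV/dh) = -2/((49/121)π·5²) = -242/(1225π) m/min
The level is dropping at 242/(1225π) ≈ 0.06288 m/min.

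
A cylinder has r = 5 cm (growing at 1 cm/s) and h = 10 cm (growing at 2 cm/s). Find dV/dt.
150π cm³/s

V = πr²h
dV/dt = 2πrh·dr/dt + πr²·dh/dt
= 2π(5)(10)(1) + π(5)²(2)
= 150π cm³/s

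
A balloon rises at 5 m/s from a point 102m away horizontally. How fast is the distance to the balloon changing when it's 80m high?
200√4201/4201 ≈ 3.086 m/s

z² = 102² + y²
z = √(102² + 80²) = 2√4201
dz/dt = y/z · dy/dt = 80/(2√4201) · 5 = 200√4201/4201 ≈ 3.086 m/s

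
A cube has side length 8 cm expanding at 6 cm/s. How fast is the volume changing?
1152 cm³/s

V = s³
dV/dt = 3s² · ds/dt = 3·8²·6 = 1152 cm³/s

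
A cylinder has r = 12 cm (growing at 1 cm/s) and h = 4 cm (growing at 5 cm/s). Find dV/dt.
816π cm³/s

V = πr²h
dV/dt = 2πrh·dr/dt + πr²·dh/dt
= 2π(12)(4)(1) + π(12)²(5)
= 816π cm³/s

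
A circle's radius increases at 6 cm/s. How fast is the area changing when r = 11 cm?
132π cm²/s

A = πr²
dA/dt = 2πr · dr/dt = 2π(11)(6) = 132π cm²/s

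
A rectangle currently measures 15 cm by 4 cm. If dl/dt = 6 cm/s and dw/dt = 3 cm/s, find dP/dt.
18 cm/s

P = 2(l + w)
dP/dt = 2(dl/dt + dw/dt) = 2(6 + 3) = 18 cm/s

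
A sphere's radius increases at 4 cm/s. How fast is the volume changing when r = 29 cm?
13456π cm³/s

V = (4/3)πr³
dV/dt = dV/dr · dr/dt = 4πr² · 4
At r = 29: dV/dt = 13456π cm³/s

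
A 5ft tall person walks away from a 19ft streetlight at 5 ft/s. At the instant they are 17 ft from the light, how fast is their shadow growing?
25/14 ft/s

By similar triangles: 19/(x+s) = 5/s
Solving: s = 5x/14
ds/dt = 5/14 · dx/dt = 5/14 · 5 = 25/14 ft/s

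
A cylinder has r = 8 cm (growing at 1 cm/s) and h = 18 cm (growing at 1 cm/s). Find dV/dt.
352π cm³/s

V = πr²h
dV/dt = 2πrh·dr/dt + πr²·dh/dt
= 2π(8)(18)(1) + π(8)²(1)
= 352π cm³/s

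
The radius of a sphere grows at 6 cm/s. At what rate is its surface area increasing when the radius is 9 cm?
432π cm²/s

S = 4πr²
dS/dt = dS/dr · dr/dt = 8πr · 6
At r = 9: dS/dt = 432π cm²/s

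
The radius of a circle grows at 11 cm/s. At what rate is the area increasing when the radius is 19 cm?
418π cm²/s

A = πr²
dA/dt = 2πr · dr/dt = 2π(19)(11) = 418π cm²/s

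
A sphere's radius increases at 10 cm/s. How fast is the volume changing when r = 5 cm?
1000π cm³/s

V = (4/3)πr³
dV/dt = dV/dr · dr/dt = 4πr² · 10
At r = 5: dV/dt = 1000π cm³/s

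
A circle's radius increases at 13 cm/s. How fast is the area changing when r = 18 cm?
468π cm²/s

A = πr²
dA/dt = 2πr · dr/dt = 2π(18)(13) = 468π cm²/s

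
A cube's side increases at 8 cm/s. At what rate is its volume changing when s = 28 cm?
18816 cm³/s

V = s³
dV/dt = 3s² · ds/dt = 3·28²·8 = 18816 cm³/s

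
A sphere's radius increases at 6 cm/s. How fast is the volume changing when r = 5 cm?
600π cm³/s

V = (4/3)πr³
dV/dt = dV/dr · dr/dt = 4πr² · 6
At r = 5: dV/dt = 600π cm³/s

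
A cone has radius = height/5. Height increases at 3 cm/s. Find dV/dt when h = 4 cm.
48π/25 cm³/s

V = (1/3)π(h/5)²h = πh³/75
dV/dt = πh²/25 · 3
At h = 4: dV/dt = 48π/25 cm³/s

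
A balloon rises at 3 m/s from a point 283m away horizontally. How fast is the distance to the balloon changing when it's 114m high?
342√93085/93085 ≈ 1.121 m/s

z² = 283² + y²
z = √(283² + 114²) = √93085
dz/dt = y/z · dy/dt = 114/√93085 · 3 = 342√93085/93085 ≈ 1.121 m/s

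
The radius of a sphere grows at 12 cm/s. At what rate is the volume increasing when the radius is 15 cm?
10800π cm³/s

V = (4/3)πr³
dV/dt = dV/dr · dr/dt = 4πr² · 12
At r = 15: dV/dt = 10800π cm³/s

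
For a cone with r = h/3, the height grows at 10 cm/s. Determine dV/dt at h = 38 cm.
14440π/9 cm³/s

V = (1/3)π(h/3)²h = πh³/27
dV/dt = πh²/9 · 10
At h = 38: dV/dt = 14440π/9 cm³/s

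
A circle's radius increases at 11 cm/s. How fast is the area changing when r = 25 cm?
550π cm²/s

A = πr²
dA/dt = 2πr · dr/dt = 2π(25)(11) = 550π cm²/s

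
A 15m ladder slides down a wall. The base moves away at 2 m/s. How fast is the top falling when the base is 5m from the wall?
√2/2 ≈ 0.7071 m/s

x² + y² = 15²
2x·dx/dt + 2y·dy/dt = 0
dy/dt = -x/y · dx/dt = -5/(10√2) · 2 = -√2/2 m/s
The top is descending at √2/2 ≈ 0.7071 m/s.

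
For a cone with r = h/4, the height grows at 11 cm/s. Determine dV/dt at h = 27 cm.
8019π/16 cm³/s

V = (1/3)π(h/4)²h = πh³/48
dV/dt = πh²/16 · 11
At h = 27: dV/dt = 8019π/16 cm³/s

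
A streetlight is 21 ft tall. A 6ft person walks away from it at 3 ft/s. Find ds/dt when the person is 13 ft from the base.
6/5 ft/s

By similar triangles: 21/(x+s) = 6/s
Solving: s = 6x/15
ds/dt = 6/15 · dx/dt = 2/5 · 3 = 6/5 ft/s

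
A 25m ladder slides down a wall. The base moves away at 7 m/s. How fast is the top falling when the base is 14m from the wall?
98√429/429 ≈ 4.731 m/s

x² + y² = 25²
2x·dx/dt + 2y·dy/dt = 0
dy/dt = -x/y · dx/dt = -14/√429 · 7 = -98√429/429 m/s
The top is descending at 98√429/429 ≈ 4.731 m/s.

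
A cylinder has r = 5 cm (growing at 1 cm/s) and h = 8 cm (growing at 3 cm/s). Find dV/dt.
155π cm³/s

V = πr²h
dV/dt = 2πrh·dr/dt + πr²·dh/dt
= 2π(5)(8)(1) + π(5)²(3)
= 155π cm³/s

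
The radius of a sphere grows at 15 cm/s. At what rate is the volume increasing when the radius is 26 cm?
40560π cm³/s

V = (4/3)πr³
dV/dt = dV/dr · dr/dt = 4πr² · 15
At r = 26: dV/dt = 40560π cm³/s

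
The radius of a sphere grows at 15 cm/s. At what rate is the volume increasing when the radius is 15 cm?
13500π cm³/s

V = (4/3)πr³
dV/dt = dV/dr · dr/dt = 4πr² · 15
At r = 15: dV/dt = 13500π cm³/s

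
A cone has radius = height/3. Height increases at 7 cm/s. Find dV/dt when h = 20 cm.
2800π/9 cm³/s

V = (1/3)π(h/3)²h = πh³/27
dV/dt = πh²/9 · 7
At h = 20: dV/dt = 2800π/9 cm³/s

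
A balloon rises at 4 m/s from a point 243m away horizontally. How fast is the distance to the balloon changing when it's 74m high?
296√2581/12905 ≈ 1.165 m/s

z² = 243² + y²
z = √(243² + 74²) = 5√2581
dz/dt = y/z · dy/dt = 74/(5√2581) · 4 = 296√2581/12905 ≈ 1.165 m/s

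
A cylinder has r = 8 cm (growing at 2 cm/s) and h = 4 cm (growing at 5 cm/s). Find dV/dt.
448π cm³/s

V = πr²h
dV/dt = 2πrh·dr/dt + πr²·dh/dt
= 2π(8)(4)(2) + π(8)²(5)
= 448π cm³/s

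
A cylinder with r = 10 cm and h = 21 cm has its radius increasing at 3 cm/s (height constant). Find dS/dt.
246π cm²/s

S = 2πrh + 2πr² (lateral + bases)
dS/dt = (2πh + 4πr)·dr/dt = (2π·21 + 4π·10)·3
= 246π cm²/s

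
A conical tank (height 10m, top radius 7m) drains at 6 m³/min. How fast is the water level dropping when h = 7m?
600/(2401π) ≈ 0.07954 m/min

r/h = 7/10, so r = (7/10)h
V = (1/3)πr²h = (1/3)π((7/10)h)²h = (49/300)πh³
dV/dh = (49/100)πh²
dh/dt = (dV/dt)/(dV/dh) = -6/((49/100)π·7²) = -600/(2401π) m/min
The level is dropping at 600/(2401π) ≈ 0.07954 m/min.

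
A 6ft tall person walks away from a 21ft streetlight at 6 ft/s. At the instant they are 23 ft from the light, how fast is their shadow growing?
12/5 ft/s

By similar triangles: 21/(x+s) = 6/s
Solving: s = 6x/15
ds/dt = 6/15 · dx/dt = 2/5 · 6 = 12/5 ft/s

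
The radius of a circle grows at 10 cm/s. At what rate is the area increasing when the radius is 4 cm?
80π cm²/s

A = πr²
dA/dt = 2πr · dr/dt = 2π(4)(10) = 80π cm²/s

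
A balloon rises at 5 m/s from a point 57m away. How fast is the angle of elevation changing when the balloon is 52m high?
0.047875 rad/s

tan(θ) = y/57
sec²(θ) · dθ/dt = (1/57) · dy/dt
dθ/dt = cos²(θ)/57 · 5 = 57/(57² + 52²) · 5
dθ/dt = 0.047875 rad/s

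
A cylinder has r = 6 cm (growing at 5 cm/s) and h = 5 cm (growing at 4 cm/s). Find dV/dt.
444π cm³/s

V = πr²h
dV/dt = 2πrh·dr/dt + πr²·dh/dt
= 2π(6)(5)(5) + π(6)²(4)
= 444π cm³/s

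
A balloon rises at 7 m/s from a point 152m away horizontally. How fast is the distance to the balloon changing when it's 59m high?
413√26585/26585 ≈ 2.533 m/s

z² = 152² + y²
z = √(152² + 59²) = √26585
dz/dt = y/z · dy/dt = 59/√26585 · 7 = 413√26585/26585 ≈ 2.533 m/s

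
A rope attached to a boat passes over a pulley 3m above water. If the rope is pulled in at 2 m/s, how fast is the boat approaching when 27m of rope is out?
9√5/10 ≈ 2.012 m/s

rope² = x² + 3²
x = √(27² - 3²) = 12√5
dx/dt = (rope/x) · d(rope)/dt = (27/(12√5)) · (-2) = -9√5/10 m/s
The boat approaches at 9√5/10 ≈ 2.012 m/s.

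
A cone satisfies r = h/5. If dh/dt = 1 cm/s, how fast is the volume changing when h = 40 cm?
64π cm³/s

V = (1/3)π(h/5)²h = πh³/75
dV/dt = πh²/25 · 1
At h = 40: dV/dt = 64π cm³/s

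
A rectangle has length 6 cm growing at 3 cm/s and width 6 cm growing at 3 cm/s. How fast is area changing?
36 cm²/s

A = lw
dA/dt = w·dl/dt + l·dw/dt = 6·3 + 6·3 = 36 cm²/s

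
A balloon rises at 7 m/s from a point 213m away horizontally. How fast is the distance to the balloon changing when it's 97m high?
679√54778/54778 ≈ 2.901 m/s

z² = 213² + y²
z = √(213² + 97²) = √54778
dz/dt = y/z · dy/dt = 97/√54778 · 7 = 679√54778/54778 ≈ 2.901 m/s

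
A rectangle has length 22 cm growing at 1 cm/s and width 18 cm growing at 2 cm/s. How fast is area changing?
62 cm²/s

A = lw
dA/dt = w·dl/dt + l·dw/dt = 18·1 + 22·2 = 62 cm²/s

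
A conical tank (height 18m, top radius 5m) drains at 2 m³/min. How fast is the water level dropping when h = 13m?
648/(4225π) ≈ 0.04882 m/min

r/h = 5/18, so r = (5/18)h
V = (1/3)πr²h = (1/3)π((5/18)h)²h = (25/972)πh³
dV/dh = (25/324)πh²
dh/dt = (dV/dt)/(dV/dh) = -2/((25/324)π·13²) = -648/(4225π) m/min
The level is dropping at 648/(4225π) ≈ 0.04882 m/min.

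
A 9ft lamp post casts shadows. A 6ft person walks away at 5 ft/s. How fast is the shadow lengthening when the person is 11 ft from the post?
10 ft/s

By similar triangles: 9/(x+s) = 6/s
Solving: s = 6x/3
ds/dt = 6/3 · dx/dt = 2 · 5 = 10 ft/s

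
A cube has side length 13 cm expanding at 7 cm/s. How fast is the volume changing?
3549 cm³/s

V = s³
dV/dt = 3s² · ds/dt = 3·13²·7 = 3549 cm³/s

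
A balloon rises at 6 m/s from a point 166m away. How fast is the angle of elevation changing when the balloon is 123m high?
0.023334 rad/s

tan(θ) = y/166
sec²(θ) · dθ/dt = (1/166) · dy/dt
dθ/dt = cos²(θ)/166 · 6 = 166/(166² + 123²) · 6
dθ/dt = 0.023334 rad/s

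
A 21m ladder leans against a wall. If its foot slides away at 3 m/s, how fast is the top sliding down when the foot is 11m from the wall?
33√5/40 ≈ 1.845 m/s

x² + y² = 21²
2x·dx/dt + 2y·dy/dt = 0
dy/dt = -x/y · dx/dt = -11/(8√5) · 3 = -33√5/40 m/s
The top is descending at 33√5/40 ≈ 1.845 m/s.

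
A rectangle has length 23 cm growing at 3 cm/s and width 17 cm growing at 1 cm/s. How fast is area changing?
74 cm²/s

A = lw
dA/dt = w·dl/dt + l·dw/dt = 17·3 + 23·1 = 74 cm²/s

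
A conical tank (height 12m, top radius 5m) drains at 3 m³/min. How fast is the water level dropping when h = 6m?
12/(25π) ≈ 0.1528 m/min

r/h = 5/12, so r = (5/12)h
V = (1/3)πr²h = (1/3)π((5/12)h)²h = (25/432)πh³
dV/dh = (25/144)πh²
dh/dt = (dV/dt)/(dV/dh) = -3/((25/144)π·6²) = -12/(25π) m/min
The level is dropping at 12/(25π) ≈ 0.1528 m/min.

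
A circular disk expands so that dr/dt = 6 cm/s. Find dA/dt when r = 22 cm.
264π cm²/s

A = πr²
dA/dt = 2πr · dr/dt = 2π(22)(6) = 264π cm²/s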